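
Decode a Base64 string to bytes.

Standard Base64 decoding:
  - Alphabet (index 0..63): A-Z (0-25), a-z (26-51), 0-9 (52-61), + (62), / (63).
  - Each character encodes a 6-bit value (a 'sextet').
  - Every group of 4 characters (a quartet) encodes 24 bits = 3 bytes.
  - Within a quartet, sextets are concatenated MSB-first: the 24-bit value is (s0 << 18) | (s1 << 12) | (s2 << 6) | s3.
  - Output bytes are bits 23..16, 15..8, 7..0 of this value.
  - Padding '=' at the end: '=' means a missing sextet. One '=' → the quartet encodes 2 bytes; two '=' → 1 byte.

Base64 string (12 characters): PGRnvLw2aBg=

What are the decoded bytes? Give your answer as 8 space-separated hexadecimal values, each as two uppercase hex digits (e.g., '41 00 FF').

Answer: 3C 64 67 BC BC 36 68 18

Derivation:
After char 0 ('P'=15): chars_in_quartet=1 acc=0xF bytes_emitted=0
After char 1 ('G'=6): chars_in_quartet=2 acc=0x3C6 bytes_emitted=0
After char 2 ('R'=17): chars_in_quartet=3 acc=0xF191 bytes_emitted=0
After char 3 ('n'=39): chars_in_quartet=4 acc=0x3C6467 -> emit 3C 64 67, reset; bytes_emitted=3
After char 4 ('v'=47): chars_in_quartet=1 acc=0x2F bytes_emitted=3
After char 5 ('L'=11): chars_in_quartet=2 acc=0xBCB bytes_emitted=3
After char 6 ('w'=48): chars_in_quartet=3 acc=0x2F2F0 bytes_emitted=3
After char 7 ('2'=54): chars_in_quartet=4 acc=0xBCBC36 -> emit BC BC 36, reset; bytes_emitted=6
After char 8 ('a'=26): chars_in_quartet=1 acc=0x1A bytes_emitted=6
After char 9 ('B'=1): chars_in_quartet=2 acc=0x681 bytes_emitted=6
After char 10 ('g'=32): chars_in_quartet=3 acc=0x1A060 bytes_emitted=6
Padding '=': partial quartet acc=0x1A060 -> emit 68 18; bytes_emitted=8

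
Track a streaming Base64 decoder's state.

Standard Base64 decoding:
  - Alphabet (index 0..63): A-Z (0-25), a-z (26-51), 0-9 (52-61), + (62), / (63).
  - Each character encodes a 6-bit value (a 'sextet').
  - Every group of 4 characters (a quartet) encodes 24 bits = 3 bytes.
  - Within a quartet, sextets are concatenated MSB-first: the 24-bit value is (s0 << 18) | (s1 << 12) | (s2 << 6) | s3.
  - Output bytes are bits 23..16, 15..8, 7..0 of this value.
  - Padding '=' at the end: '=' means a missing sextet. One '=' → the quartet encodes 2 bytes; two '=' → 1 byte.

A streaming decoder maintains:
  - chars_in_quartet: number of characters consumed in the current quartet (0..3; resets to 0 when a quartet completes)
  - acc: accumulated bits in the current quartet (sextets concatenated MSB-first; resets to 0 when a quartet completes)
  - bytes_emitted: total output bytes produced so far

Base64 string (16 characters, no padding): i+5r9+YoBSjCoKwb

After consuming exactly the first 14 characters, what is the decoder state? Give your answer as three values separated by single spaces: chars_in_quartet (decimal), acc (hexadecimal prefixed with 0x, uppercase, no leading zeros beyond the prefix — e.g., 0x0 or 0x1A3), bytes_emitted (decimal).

Answer: 2 0xA0A 9

Derivation:
After char 0 ('i'=34): chars_in_quartet=1 acc=0x22 bytes_emitted=0
After char 1 ('+'=62): chars_in_quartet=2 acc=0x8BE bytes_emitted=0
After char 2 ('5'=57): chars_in_quartet=3 acc=0x22FB9 bytes_emitted=0
After char 3 ('r'=43): chars_in_quartet=4 acc=0x8BEE6B -> emit 8B EE 6B, reset; bytes_emitted=3
After char 4 ('9'=61): chars_in_quartet=1 acc=0x3D bytes_emitted=3
After char 5 ('+'=62): chars_in_quartet=2 acc=0xF7E bytes_emitted=3
After char 6 ('Y'=24): chars_in_quartet=3 acc=0x3DF98 bytes_emitted=3
After char 7 ('o'=40): chars_in_quartet=4 acc=0xF7E628 -> emit F7 E6 28, reset; bytes_emitted=6
After char 8 ('B'=1): chars_in_quartet=1 acc=0x1 bytes_emitted=6
After char 9 ('S'=18): chars_in_quartet=2 acc=0x52 bytes_emitted=6
After char 10 ('j'=35): chars_in_quartet=3 acc=0x14A3 bytes_emitted=6
After char 11 ('C'=2): chars_in_quartet=4 acc=0x528C2 -> emit 05 28 C2, reset; bytes_emitted=9
After char 12 ('o'=40): chars_in_quartet=1 acc=0x28 bytes_emitted=9
After char 13 ('K'=10): chars_in_quartet=2 acc=0xA0A bytes_emitted=9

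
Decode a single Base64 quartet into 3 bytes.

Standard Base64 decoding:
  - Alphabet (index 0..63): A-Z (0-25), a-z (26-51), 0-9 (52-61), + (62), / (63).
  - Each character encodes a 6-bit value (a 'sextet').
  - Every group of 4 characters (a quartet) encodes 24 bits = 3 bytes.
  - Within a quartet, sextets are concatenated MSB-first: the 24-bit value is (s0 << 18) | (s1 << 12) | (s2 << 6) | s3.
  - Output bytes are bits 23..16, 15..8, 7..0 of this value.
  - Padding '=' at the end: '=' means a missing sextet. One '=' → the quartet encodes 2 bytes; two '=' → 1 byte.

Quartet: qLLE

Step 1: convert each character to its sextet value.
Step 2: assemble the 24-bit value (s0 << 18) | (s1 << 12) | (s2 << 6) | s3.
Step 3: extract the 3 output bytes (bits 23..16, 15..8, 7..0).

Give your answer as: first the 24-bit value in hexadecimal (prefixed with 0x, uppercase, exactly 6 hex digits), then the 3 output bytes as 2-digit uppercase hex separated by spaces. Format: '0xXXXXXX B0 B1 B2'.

Sextets: q=42, L=11, L=11, E=4
24-bit: (42<<18) | (11<<12) | (11<<6) | 4
      = 0xA80000 | 0x00B000 | 0x0002C0 | 0x000004
      = 0xA8B2C4
Bytes: (v>>16)&0xFF=A8, (v>>8)&0xFF=B2, v&0xFF=C4

Answer: 0xA8B2C4 A8 B2 C4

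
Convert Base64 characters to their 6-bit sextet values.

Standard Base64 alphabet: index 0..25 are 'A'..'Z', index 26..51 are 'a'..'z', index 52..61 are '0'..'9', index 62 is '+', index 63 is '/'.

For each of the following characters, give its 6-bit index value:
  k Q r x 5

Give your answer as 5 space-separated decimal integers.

Answer: 36 16 43 49 57

Derivation:
'k': a..z range, 26 + ord('k') − ord('a') = 36
'Q': A..Z range, ord('Q') − ord('A') = 16
'r': a..z range, 26 + ord('r') − ord('a') = 43
'x': a..z range, 26 + ord('x') − ord('a') = 49
'5': 0..9 range, 52 + ord('5') − ord('0') = 57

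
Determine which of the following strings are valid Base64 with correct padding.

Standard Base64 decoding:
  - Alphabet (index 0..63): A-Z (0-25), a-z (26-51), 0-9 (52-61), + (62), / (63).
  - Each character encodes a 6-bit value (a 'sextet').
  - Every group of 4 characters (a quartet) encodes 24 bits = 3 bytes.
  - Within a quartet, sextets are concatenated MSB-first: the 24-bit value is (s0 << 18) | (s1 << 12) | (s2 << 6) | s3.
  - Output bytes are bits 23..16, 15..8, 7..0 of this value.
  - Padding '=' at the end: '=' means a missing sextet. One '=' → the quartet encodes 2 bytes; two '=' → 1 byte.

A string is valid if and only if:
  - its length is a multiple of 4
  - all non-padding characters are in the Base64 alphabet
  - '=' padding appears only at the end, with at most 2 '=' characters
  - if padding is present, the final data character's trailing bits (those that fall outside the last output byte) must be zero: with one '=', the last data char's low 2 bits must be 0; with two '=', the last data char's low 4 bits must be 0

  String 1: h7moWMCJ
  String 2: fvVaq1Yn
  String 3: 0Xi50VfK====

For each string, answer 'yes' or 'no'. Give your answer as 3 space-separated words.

Answer: yes yes no

Derivation:
String 1: 'h7moWMCJ' → valid
String 2: 'fvVaq1Yn' → valid
String 3: '0Xi50VfK====' → invalid (4 pad chars (max 2))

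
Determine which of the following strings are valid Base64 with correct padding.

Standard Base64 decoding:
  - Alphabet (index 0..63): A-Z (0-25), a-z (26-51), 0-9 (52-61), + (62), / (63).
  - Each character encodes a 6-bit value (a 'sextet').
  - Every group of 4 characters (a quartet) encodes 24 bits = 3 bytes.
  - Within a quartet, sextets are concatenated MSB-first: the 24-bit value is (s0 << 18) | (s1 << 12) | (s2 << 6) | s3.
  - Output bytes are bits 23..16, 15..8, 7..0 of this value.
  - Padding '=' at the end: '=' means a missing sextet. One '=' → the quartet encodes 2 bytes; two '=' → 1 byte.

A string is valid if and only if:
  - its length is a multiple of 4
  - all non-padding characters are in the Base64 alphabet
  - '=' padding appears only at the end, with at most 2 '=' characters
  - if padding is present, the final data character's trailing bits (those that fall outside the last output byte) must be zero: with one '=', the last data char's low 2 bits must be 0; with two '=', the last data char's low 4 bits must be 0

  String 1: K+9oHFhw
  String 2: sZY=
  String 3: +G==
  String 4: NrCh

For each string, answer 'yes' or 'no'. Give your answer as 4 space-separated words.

Answer: yes yes no yes

Derivation:
String 1: 'K+9oHFhw' → valid
String 2: 'sZY=' → valid
String 3: '+G==' → invalid (bad trailing bits)
String 4: 'NrCh' → valid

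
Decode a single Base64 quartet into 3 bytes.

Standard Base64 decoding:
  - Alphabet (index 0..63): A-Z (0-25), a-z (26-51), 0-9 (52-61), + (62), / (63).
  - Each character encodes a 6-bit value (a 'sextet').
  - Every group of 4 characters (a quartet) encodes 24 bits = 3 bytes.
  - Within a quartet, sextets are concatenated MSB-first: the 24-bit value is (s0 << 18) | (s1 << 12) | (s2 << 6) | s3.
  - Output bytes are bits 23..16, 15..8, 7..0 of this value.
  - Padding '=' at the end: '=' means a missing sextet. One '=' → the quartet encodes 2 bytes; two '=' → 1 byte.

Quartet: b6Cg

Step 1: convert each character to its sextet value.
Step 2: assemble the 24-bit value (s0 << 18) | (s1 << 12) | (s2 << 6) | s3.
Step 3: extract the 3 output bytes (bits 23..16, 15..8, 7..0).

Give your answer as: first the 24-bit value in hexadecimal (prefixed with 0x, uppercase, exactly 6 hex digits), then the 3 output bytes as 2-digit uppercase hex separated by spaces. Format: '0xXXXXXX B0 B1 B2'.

Answer: 0x6FA0A0 6F A0 A0

Derivation:
Sextets: b=27, 6=58, C=2, g=32
24-bit: (27<<18) | (58<<12) | (2<<6) | 32
      = 0x6C0000 | 0x03A000 | 0x000080 | 0x000020
      = 0x6FA0A0
Bytes: (v>>16)&0xFF=6F, (v>>8)&0xFF=A0, v&0xFF=A0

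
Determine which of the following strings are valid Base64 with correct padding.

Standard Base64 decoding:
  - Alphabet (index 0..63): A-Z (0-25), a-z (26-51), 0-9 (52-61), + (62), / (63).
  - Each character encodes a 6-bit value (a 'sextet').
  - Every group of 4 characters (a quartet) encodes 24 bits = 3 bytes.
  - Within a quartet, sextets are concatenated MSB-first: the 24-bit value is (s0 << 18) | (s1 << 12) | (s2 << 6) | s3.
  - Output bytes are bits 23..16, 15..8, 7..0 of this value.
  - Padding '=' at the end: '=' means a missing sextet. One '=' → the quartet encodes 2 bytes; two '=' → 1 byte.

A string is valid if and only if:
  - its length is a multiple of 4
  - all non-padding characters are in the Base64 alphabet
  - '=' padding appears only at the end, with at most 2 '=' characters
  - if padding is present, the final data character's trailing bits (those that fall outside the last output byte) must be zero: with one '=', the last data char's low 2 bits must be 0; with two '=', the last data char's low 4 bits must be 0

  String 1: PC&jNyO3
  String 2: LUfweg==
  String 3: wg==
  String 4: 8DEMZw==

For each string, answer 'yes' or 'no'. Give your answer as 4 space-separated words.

String 1: 'PC&jNyO3' → invalid (bad char(s): ['&'])
String 2: 'LUfweg==' → valid
String 3: 'wg==' → valid
String 4: '8DEMZw==' → valid

Answer: no yes yes yes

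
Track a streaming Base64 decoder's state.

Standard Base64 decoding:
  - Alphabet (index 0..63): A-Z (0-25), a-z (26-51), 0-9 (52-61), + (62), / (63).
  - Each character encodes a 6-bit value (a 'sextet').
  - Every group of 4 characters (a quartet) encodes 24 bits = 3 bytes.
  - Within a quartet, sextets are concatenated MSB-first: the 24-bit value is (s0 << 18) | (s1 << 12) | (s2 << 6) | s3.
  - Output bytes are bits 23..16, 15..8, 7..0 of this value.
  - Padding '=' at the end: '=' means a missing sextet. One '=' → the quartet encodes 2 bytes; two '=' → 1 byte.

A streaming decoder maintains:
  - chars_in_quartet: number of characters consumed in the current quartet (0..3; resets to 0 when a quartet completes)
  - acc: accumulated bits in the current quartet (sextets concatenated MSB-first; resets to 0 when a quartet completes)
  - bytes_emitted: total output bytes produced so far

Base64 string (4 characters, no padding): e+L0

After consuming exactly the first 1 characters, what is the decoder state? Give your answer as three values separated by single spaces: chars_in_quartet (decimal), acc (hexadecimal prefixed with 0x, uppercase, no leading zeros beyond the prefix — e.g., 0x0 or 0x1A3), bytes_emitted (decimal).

After char 0 ('e'=30): chars_in_quartet=1 acc=0x1E bytes_emitted=0

Answer: 1 0x1E 0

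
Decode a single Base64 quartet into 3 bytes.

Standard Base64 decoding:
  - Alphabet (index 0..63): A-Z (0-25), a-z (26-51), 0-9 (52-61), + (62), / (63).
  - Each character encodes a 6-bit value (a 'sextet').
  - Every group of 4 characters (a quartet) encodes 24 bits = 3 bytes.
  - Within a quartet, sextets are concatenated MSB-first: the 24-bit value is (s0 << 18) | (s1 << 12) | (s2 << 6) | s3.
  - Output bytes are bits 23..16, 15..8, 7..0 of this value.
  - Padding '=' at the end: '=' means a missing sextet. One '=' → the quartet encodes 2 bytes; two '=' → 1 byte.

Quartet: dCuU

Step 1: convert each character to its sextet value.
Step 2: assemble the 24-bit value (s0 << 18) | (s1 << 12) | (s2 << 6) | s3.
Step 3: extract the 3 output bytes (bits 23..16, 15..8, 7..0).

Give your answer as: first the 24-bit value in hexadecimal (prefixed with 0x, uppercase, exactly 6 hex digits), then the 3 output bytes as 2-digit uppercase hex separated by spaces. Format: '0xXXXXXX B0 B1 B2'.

Sextets: d=29, C=2, u=46, U=20
24-bit: (29<<18) | (2<<12) | (46<<6) | 20
      = 0x740000 | 0x002000 | 0x000B80 | 0x000014
      = 0x742B94
Bytes: (v>>16)&0xFF=74, (v>>8)&0xFF=2B, v&0xFF=94

Answer: 0x742B94 74 2B 94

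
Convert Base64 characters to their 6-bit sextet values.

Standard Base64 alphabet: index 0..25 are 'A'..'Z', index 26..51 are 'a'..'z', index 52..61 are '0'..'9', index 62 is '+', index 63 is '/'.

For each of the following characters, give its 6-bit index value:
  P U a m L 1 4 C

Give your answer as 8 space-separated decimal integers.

'P': A..Z range, ord('P') − ord('A') = 15
'U': A..Z range, ord('U') − ord('A') = 20
'a': a..z range, 26 + ord('a') − ord('a') = 26
'm': a..z range, 26 + ord('m') − ord('a') = 38
'L': A..Z range, ord('L') − ord('A') = 11
'1': 0..9 range, 52 + ord('1') − ord('0') = 53
'4': 0..9 range, 52 + ord('4') − ord('0') = 56
'C': A..Z range, ord('C') − ord('A') = 2

Answer: 15 20 26 38 11 53 56 2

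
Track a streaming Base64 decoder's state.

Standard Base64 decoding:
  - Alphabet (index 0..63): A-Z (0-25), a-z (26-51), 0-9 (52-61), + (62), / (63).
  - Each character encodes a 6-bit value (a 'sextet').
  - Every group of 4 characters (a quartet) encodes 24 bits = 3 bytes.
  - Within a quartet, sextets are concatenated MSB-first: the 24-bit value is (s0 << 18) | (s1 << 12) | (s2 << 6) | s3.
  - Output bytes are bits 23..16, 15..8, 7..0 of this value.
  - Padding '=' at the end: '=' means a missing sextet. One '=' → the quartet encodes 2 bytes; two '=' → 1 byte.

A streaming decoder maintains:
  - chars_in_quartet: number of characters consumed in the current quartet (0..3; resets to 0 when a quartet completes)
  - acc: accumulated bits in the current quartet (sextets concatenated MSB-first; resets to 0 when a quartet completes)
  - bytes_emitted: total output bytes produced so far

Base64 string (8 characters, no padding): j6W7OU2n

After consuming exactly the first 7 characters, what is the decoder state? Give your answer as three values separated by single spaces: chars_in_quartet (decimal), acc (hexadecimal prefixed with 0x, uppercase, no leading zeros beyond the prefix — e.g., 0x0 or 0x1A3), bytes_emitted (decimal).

After char 0 ('j'=35): chars_in_quartet=1 acc=0x23 bytes_emitted=0
After char 1 ('6'=58): chars_in_quartet=2 acc=0x8FA bytes_emitted=0
After char 2 ('W'=22): chars_in_quartet=3 acc=0x23E96 bytes_emitted=0
After char 3 ('7'=59): chars_in_quartet=4 acc=0x8FA5BB -> emit 8F A5 BB, reset; bytes_emitted=3
After char 4 ('O'=14): chars_in_quartet=1 acc=0xE bytes_emitted=3
After char 5 ('U'=20): chars_in_quartet=2 acc=0x394 bytes_emitted=3
After char 6 ('2'=54): chars_in_quartet=3 acc=0xE536 bytes_emitted=3

Answer: 3 0xE536 3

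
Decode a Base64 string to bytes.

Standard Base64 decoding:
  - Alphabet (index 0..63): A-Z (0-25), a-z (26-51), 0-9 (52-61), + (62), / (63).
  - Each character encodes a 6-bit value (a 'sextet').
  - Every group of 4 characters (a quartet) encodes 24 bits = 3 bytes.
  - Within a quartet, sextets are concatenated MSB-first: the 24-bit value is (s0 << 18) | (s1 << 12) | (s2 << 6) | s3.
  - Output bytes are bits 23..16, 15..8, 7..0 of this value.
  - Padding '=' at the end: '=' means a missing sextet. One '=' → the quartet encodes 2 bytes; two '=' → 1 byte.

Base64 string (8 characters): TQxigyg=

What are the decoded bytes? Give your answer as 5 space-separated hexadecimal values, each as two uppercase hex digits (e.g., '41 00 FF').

Answer: 4D 0C 62 83 28

Derivation:
After char 0 ('T'=19): chars_in_quartet=1 acc=0x13 bytes_emitted=0
After char 1 ('Q'=16): chars_in_quartet=2 acc=0x4D0 bytes_emitted=0
After char 2 ('x'=49): chars_in_quartet=3 acc=0x13431 bytes_emitted=0
After char 3 ('i'=34): chars_in_quartet=4 acc=0x4D0C62 -> emit 4D 0C 62, reset; bytes_emitted=3
After char 4 ('g'=32): chars_in_quartet=1 acc=0x20 bytes_emitted=3
After char 5 ('y'=50): chars_in_quartet=2 acc=0x832 bytes_emitted=3
After char 6 ('g'=32): chars_in_quartet=3 acc=0x20CA0 bytes_emitted=3
Padding '=': partial quartet acc=0x20CA0 -> emit 83 28; bytes_emitted=5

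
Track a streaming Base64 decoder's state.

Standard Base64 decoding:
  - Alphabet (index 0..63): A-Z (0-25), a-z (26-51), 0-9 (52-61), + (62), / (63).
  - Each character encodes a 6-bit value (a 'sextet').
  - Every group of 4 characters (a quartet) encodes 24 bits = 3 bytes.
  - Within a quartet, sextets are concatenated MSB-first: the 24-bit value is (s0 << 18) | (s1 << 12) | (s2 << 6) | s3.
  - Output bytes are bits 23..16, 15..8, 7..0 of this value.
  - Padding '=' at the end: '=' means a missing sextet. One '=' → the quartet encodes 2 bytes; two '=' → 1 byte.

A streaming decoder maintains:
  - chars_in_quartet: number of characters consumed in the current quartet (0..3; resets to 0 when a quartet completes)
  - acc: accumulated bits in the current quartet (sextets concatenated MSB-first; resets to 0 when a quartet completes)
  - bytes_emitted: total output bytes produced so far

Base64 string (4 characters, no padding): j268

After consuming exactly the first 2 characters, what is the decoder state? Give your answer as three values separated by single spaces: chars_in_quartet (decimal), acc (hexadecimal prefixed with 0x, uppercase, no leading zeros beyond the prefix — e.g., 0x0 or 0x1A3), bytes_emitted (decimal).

Answer: 2 0x8F6 0

Derivation:
After char 0 ('j'=35): chars_in_quartet=1 acc=0x23 bytes_emitted=0
After char 1 ('2'=54): chars_in_quartet=2 acc=0x8F6 bytes_emitted=0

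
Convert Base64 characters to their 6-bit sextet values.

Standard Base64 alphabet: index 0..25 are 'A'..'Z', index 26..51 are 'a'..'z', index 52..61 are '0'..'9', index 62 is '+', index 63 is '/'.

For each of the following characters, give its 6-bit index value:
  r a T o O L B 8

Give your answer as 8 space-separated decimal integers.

Answer: 43 26 19 40 14 11 1 60

Derivation:
'r': a..z range, 26 + ord('r') − ord('a') = 43
'a': a..z range, 26 + ord('a') − ord('a') = 26
'T': A..Z range, ord('T') − ord('A') = 19
'o': a..z range, 26 + ord('o') − ord('a') = 40
'O': A..Z range, ord('O') − ord('A') = 14
'L': A..Z range, ord('L') − ord('A') = 11
'B': A..Z range, ord('B') − ord('A') = 1
'8': 0..9 range, 52 + ord('8') − ord('0') = 60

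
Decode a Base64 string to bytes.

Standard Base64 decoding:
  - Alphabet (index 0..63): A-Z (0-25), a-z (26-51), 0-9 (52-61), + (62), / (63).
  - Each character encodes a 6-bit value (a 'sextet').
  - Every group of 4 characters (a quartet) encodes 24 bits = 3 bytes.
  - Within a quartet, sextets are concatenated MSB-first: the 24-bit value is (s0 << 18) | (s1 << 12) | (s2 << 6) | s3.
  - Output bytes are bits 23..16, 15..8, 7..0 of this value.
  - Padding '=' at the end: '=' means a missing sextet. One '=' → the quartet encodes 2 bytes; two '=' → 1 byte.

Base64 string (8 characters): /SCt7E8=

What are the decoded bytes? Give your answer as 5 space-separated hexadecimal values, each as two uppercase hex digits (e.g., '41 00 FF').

Answer: FD 20 AD EC 4F

Derivation:
After char 0 ('/'=63): chars_in_quartet=1 acc=0x3F bytes_emitted=0
After char 1 ('S'=18): chars_in_quartet=2 acc=0xFD2 bytes_emitted=0
After char 2 ('C'=2): chars_in_quartet=3 acc=0x3F482 bytes_emitted=0
After char 3 ('t'=45): chars_in_quartet=4 acc=0xFD20AD -> emit FD 20 AD, reset; bytes_emitted=3
After char 4 ('7'=59): chars_in_quartet=1 acc=0x3B bytes_emitted=3
After char 5 ('E'=4): chars_in_quartet=2 acc=0xEC4 bytes_emitted=3
After char 6 ('8'=60): chars_in_quartet=3 acc=0x3B13C bytes_emitted=3
Padding '=': partial quartet acc=0x3B13C -> emit EC 4F; bytes_emitted=5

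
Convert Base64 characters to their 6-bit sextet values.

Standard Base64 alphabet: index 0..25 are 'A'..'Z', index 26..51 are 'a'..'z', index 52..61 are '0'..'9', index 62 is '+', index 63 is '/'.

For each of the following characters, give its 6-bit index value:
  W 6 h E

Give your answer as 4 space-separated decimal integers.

Answer: 22 58 33 4

Derivation:
'W': A..Z range, ord('W') − ord('A') = 22
'6': 0..9 range, 52 + ord('6') − ord('0') = 58
'h': a..z range, 26 + ord('h') − ord('a') = 33
'E': A..Z range, ord('E') − ord('A') = 4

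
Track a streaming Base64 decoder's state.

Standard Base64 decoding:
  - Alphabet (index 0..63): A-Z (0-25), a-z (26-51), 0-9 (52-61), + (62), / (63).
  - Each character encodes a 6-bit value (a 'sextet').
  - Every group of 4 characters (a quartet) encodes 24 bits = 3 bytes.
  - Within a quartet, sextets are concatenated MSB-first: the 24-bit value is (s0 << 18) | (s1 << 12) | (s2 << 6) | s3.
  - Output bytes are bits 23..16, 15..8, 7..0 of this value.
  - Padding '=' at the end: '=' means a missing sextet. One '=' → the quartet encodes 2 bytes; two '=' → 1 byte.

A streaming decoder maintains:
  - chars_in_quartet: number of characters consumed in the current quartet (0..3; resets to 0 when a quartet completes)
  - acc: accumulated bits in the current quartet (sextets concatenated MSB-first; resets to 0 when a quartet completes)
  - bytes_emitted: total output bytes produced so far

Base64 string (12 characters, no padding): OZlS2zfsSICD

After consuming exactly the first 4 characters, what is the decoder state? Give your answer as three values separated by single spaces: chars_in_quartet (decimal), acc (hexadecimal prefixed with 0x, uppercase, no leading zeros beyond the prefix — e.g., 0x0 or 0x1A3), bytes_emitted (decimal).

After char 0 ('O'=14): chars_in_quartet=1 acc=0xE bytes_emitted=0
After char 1 ('Z'=25): chars_in_quartet=2 acc=0x399 bytes_emitted=0
After char 2 ('l'=37): chars_in_quartet=3 acc=0xE665 bytes_emitted=0
After char 3 ('S'=18): chars_in_quartet=4 acc=0x399952 -> emit 39 99 52, reset; bytes_emitted=3

Answer: 0 0x0 3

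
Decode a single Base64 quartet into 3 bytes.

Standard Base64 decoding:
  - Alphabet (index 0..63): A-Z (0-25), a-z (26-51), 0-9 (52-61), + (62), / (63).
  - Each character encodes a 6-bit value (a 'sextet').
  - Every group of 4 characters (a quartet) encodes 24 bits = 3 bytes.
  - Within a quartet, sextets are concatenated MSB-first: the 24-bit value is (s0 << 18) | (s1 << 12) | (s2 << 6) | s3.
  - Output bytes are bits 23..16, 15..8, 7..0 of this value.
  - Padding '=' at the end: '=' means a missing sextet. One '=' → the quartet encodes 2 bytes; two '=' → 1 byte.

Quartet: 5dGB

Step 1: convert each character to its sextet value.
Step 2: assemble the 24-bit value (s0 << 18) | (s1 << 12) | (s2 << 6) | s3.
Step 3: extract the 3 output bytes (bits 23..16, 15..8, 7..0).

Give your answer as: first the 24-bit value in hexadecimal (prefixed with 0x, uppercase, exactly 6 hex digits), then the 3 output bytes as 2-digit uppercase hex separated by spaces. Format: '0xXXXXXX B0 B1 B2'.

Answer: 0xE5D181 E5 D1 81

Derivation:
Sextets: 5=57, d=29, G=6, B=1
24-bit: (57<<18) | (29<<12) | (6<<6) | 1
      = 0xE40000 | 0x01D000 | 0x000180 | 0x000001
      = 0xE5D181
Bytes: (v>>16)&0xFF=E5, (v>>8)&0xFF=D1, v&0xFF=81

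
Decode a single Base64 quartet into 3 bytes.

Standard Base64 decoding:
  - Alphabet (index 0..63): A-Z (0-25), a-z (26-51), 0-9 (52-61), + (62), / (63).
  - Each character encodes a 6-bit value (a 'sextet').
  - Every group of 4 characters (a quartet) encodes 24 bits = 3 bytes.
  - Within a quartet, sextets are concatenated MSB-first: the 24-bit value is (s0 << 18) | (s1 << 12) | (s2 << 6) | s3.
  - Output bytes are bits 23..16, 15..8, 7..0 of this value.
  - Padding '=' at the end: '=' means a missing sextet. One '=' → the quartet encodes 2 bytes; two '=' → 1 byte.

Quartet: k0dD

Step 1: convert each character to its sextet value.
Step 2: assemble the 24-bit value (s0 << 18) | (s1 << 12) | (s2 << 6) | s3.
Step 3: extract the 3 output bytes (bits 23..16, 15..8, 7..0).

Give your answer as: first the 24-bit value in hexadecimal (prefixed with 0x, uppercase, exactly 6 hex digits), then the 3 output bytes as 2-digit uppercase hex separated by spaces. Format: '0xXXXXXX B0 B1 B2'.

Sextets: k=36, 0=52, d=29, D=3
24-bit: (36<<18) | (52<<12) | (29<<6) | 3
      = 0x900000 | 0x034000 | 0x000740 | 0x000003
      = 0x934743
Bytes: (v>>16)&0xFF=93, (v>>8)&0xFF=47, v&0xFF=43

Answer: 0x934743 93 47 43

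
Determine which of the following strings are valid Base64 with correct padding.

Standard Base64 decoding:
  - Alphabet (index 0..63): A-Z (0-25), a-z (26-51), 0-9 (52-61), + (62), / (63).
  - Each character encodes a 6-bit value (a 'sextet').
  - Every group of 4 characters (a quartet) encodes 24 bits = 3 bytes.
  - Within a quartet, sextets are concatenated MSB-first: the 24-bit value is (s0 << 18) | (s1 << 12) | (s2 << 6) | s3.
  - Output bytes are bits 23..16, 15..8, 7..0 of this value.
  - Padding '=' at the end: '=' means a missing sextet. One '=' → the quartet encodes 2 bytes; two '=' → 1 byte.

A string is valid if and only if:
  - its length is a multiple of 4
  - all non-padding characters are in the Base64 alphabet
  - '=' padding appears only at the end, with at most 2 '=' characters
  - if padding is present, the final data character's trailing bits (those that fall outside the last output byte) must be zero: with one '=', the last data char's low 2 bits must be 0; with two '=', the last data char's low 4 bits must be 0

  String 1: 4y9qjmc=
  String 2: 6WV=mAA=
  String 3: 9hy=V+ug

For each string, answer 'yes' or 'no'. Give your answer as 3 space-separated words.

String 1: '4y9qjmc=' → valid
String 2: '6WV=mAA=' → invalid (bad char(s): ['=']; '=' in middle)
String 3: '9hy=V+ug' → invalid (bad char(s): ['=']; '=' in middle)

Answer: yes no no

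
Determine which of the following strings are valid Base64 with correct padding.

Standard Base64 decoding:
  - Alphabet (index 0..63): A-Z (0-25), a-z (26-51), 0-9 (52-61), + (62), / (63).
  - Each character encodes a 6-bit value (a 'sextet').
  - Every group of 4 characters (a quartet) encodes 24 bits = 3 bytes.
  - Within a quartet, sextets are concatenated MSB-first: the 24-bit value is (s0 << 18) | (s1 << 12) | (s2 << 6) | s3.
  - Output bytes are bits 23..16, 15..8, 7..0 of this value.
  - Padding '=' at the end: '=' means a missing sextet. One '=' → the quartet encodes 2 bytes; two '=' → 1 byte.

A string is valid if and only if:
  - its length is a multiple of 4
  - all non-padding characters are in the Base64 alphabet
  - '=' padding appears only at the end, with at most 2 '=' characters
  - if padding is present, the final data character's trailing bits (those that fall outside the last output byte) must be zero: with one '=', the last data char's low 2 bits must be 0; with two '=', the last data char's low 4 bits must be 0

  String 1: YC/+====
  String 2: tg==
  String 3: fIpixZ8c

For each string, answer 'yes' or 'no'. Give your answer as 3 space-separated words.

Answer: no yes yes

Derivation:
String 1: 'YC/+====' → invalid (4 pad chars (max 2))
String 2: 'tg==' → valid
String 3: 'fIpixZ8c' → valid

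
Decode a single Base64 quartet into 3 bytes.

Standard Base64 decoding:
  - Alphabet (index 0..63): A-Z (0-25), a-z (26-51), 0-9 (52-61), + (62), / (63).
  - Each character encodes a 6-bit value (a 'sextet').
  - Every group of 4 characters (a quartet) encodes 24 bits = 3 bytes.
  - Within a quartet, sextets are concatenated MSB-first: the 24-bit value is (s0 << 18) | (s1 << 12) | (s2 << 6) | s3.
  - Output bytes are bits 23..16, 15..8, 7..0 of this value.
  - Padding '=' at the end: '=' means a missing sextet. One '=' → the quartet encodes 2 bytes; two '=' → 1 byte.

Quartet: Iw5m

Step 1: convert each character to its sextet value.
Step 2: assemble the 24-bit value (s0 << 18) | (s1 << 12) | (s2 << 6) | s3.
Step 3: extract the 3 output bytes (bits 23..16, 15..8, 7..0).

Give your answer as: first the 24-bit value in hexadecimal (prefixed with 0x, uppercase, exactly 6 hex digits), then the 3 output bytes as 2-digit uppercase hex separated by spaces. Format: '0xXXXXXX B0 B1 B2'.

Sextets: I=8, w=48, 5=57, m=38
24-bit: (8<<18) | (48<<12) | (57<<6) | 38
      = 0x200000 | 0x030000 | 0x000E40 | 0x000026
      = 0x230E66
Bytes: (v>>16)&0xFF=23, (v>>8)&0xFF=0E, v&0xFF=66

Answer: 0x230E66 23 0E 66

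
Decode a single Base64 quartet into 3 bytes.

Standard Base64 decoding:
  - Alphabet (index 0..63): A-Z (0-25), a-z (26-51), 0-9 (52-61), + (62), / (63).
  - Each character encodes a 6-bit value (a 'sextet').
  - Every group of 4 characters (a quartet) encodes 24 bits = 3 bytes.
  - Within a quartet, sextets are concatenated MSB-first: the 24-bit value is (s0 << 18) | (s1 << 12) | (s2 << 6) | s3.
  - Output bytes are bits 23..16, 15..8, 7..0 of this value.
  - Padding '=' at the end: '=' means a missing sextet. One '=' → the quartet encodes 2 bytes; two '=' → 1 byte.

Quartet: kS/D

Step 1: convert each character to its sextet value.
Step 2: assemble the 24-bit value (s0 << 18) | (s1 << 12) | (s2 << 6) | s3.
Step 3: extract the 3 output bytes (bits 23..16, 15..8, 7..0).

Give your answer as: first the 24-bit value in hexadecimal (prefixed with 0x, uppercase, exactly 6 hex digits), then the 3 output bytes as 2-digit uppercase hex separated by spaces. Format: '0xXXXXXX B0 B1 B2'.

Answer: 0x912FC3 91 2F C3

Derivation:
Sextets: k=36, S=18, /=63, D=3
24-bit: (36<<18) | (18<<12) | (63<<6) | 3
      = 0x900000 | 0x012000 | 0x000FC0 | 0x000003
      = 0x912FC3
Bytes: (v>>16)&0xFF=91, (v>>8)&0xFF=2F, v&0xFF=C3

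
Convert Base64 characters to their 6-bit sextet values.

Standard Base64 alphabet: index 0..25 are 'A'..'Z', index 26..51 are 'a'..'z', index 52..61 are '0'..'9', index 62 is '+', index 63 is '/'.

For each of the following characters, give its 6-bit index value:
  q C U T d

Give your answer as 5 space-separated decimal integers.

Answer: 42 2 20 19 29

Derivation:
'q': a..z range, 26 + ord('q') − ord('a') = 42
'C': A..Z range, ord('C') − ord('A') = 2
'U': A..Z range, ord('U') − ord('A') = 20
'T': A..Z range, ord('T') − ord('A') = 19
'd': a..z range, 26 + ord('d') − ord('a') = 29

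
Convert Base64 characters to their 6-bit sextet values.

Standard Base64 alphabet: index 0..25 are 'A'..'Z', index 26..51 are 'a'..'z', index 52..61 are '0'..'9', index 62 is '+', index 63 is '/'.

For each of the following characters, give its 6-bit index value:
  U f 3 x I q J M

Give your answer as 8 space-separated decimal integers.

Answer: 20 31 55 49 8 42 9 12

Derivation:
'U': A..Z range, ord('U') − ord('A') = 20
'f': a..z range, 26 + ord('f') − ord('a') = 31
'3': 0..9 range, 52 + ord('3') − ord('0') = 55
'x': a..z range, 26 + ord('x') − ord('a') = 49
'I': A..Z range, ord('I') − ord('A') = 8
'q': a..z range, 26 + ord('q') − ord('a') = 42
'J': A..Z range, ord('J') − ord('A') = 9
'M': A..Z range, ord('M') − ord('A') = 12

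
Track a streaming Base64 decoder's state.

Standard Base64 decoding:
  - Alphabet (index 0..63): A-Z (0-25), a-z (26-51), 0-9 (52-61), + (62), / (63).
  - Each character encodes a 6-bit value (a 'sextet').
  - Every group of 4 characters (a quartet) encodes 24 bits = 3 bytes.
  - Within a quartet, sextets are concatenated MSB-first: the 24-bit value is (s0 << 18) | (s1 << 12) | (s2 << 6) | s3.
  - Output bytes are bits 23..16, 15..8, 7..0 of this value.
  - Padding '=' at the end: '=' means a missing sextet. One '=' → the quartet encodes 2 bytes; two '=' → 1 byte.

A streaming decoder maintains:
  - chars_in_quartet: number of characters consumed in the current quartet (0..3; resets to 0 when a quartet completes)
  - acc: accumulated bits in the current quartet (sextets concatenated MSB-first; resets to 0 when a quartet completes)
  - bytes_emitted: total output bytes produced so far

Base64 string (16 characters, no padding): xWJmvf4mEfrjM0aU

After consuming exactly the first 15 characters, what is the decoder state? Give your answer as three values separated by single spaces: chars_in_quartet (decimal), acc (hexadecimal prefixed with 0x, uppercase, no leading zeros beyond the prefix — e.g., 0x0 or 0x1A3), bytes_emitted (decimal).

Answer: 3 0xCD1A 9

Derivation:
After char 0 ('x'=49): chars_in_quartet=1 acc=0x31 bytes_emitted=0
After char 1 ('W'=22): chars_in_quartet=2 acc=0xC56 bytes_emitted=0
After char 2 ('J'=9): chars_in_quartet=3 acc=0x31589 bytes_emitted=0
After char 3 ('m'=38): chars_in_quartet=4 acc=0xC56266 -> emit C5 62 66, reset; bytes_emitted=3
After char 4 ('v'=47): chars_in_quartet=1 acc=0x2F bytes_emitted=3
After char 5 ('f'=31): chars_in_quartet=2 acc=0xBDF bytes_emitted=3
After char 6 ('4'=56): chars_in_quartet=3 acc=0x2F7F8 bytes_emitted=3
After char 7 ('m'=38): chars_in_quartet=4 acc=0xBDFE26 -> emit BD FE 26, reset; bytes_emitted=6
After char 8 ('E'=4): chars_in_quartet=1 acc=0x4 bytes_emitted=6
After char 9 ('f'=31): chars_in_quartet=2 acc=0x11F bytes_emitted=6
After char 10 ('r'=43): chars_in_quartet=3 acc=0x47EB bytes_emitted=6
After char 11 ('j'=35): chars_in_quartet=4 acc=0x11FAE3 -> emit 11 FA E3, reset; bytes_emitted=9
After char 12 ('M'=12): chars_in_quartet=1 acc=0xC bytes_emitted=9
After char 13 ('0'=52): chars_in_quartet=2 acc=0x334 bytes_emitted=9
After char 14 ('a'=26): chars_in_quartet=3 acc=0xCD1A bytes_emitted=9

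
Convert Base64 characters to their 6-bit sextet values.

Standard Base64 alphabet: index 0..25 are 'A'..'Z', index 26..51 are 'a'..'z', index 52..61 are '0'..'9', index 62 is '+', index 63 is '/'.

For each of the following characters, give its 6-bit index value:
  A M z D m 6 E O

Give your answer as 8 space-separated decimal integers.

Answer: 0 12 51 3 38 58 4 14

Derivation:
'A': A..Z range, ord('A') − ord('A') = 0
'M': A..Z range, ord('M') − ord('A') = 12
'z': a..z range, 26 + ord('z') − ord('a') = 51
'D': A..Z range, ord('D') − ord('A') = 3
'm': a..z range, 26 + ord('m') − ord('a') = 38
'6': 0..9 range, 52 + ord('6') − ord('0') = 58
'E': A..Z range, ord('E') − ord('A') = 4
'O': A..Z range, ord('O') − ord('A') = 14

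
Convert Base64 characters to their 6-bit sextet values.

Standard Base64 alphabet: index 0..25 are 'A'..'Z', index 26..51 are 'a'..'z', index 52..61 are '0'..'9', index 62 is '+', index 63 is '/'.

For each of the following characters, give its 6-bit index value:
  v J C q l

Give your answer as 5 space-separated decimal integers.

Answer: 47 9 2 42 37

Derivation:
'v': a..z range, 26 + ord('v') − ord('a') = 47
'J': A..Z range, ord('J') − ord('A') = 9
'C': A..Z range, ord('C') − ord('A') = 2
'q': a..z range, 26 + ord('q') − ord('a') = 42
'l': a..z range, 26 + ord('l') − ord('a') = 37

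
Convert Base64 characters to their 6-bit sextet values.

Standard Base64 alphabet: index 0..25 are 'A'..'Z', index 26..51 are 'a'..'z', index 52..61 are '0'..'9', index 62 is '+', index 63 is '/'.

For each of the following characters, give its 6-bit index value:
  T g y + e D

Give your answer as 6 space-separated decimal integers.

Answer: 19 32 50 62 30 3

Derivation:
'T': A..Z range, ord('T') − ord('A') = 19
'g': a..z range, 26 + ord('g') − ord('a') = 32
'y': a..z range, 26 + ord('y') − ord('a') = 50
'+': index 62
'e': a..z range, 26 + ord('e') − ord('a') = 30
'D': A..Z range, ord('D') − ord('A') = 3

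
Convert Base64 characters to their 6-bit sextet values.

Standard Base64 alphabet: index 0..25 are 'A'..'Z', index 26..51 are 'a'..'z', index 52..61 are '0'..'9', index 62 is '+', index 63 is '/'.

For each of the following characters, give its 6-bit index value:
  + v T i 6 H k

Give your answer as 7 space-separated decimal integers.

Answer: 62 47 19 34 58 7 36

Derivation:
'+': index 62
'v': a..z range, 26 + ord('v') − ord('a') = 47
'T': A..Z range, ord('T') − ord('A') = 19
'i': a..z range, 26 + ord('i') − ord('a') = 34
'6': 0..9 range, 52 + ord('6') − ord('0') = 58
'H': A..Z range, ord('H') − ord('A') = 7
'k': a..z range, 26 + ord('k') − ord('a') = 36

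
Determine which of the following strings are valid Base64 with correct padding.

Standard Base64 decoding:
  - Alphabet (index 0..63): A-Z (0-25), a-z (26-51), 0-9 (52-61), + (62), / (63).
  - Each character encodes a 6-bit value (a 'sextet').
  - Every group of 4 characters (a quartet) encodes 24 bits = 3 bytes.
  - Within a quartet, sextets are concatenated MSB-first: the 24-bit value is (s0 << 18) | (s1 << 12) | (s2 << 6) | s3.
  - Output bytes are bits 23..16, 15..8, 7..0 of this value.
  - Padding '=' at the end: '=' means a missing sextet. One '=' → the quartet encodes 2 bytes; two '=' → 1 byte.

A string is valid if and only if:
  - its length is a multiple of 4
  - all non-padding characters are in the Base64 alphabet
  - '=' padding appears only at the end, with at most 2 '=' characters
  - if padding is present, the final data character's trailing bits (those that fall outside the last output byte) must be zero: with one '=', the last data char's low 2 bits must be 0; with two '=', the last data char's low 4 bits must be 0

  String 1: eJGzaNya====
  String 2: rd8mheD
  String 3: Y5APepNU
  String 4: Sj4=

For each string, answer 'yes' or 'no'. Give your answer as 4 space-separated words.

Answer: no no yes yes

Derivation:
String 1: 'eJGzaNya====' → invalid (4 pad chars (max 2))
String 2: 'rd8mheD' → invalid (len=7 not mult of 4)
String 3: 'Y5APepNU' → valid
String 4: 'Sj4=' → valid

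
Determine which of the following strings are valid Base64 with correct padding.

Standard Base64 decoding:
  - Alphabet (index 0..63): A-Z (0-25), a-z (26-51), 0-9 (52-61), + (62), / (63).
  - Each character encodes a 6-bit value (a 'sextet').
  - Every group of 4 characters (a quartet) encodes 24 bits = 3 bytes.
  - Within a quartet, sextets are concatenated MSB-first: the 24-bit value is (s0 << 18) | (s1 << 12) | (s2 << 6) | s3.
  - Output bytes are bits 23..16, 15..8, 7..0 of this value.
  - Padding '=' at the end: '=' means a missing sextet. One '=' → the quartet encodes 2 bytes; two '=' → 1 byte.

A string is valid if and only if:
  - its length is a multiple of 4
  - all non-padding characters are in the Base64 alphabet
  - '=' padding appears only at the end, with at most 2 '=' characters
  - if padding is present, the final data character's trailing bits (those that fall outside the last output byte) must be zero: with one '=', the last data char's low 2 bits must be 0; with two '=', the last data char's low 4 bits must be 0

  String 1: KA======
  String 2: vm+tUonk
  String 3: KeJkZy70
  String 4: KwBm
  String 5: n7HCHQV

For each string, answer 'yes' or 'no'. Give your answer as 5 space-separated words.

Answer: no yes yes yes no

Derivation:
String 1: 'KA======' → invalid (6 pad chars (max 2))
String 2: 'vm+tUonk' → valid
String 3: 'KeJkZy70' → valid
String 4: 'KwBm' → valid
String 5: 'n7HCHQV' → invalid (len=7 not mult of 4)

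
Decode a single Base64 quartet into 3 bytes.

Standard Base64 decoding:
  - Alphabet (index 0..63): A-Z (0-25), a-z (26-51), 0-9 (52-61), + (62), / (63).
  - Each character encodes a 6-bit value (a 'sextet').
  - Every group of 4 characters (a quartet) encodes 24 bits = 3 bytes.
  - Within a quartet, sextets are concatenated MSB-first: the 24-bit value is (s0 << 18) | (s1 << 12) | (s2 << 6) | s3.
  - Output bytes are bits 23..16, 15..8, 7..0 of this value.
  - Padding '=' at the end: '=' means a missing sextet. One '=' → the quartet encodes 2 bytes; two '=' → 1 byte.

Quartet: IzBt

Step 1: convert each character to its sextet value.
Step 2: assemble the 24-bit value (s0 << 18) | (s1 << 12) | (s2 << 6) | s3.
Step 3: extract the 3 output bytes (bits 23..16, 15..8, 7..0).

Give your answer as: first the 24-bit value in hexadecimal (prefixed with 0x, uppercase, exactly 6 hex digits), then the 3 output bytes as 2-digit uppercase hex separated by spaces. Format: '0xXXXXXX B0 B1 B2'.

Answer: 0x23306D 23 30 6D

Derivation:
Sextets: I=8, z=51, B=1, t=45
24-bit: (8<<18) | (51<<12) | (1<<6) | 45
      = 0x200000 | 0x033000 | 0x000040 | 0x00002D
      = 0x23306D
Bytes: (v>>16)&0xFF=23, (v>>8)&0xFF=30, v&0xFF=6D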